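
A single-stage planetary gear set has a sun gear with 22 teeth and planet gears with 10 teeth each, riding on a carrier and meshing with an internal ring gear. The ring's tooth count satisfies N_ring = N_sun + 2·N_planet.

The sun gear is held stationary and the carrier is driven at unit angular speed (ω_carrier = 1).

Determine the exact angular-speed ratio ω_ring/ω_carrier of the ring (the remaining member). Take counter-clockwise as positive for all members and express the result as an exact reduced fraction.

N_ring = 22 + 2·10 = 42
22(ω_s−ω_c) = −42(ω_r−ω_c),  ω_s=0, ω_c=1
ω_r = 1 − (22/42)(0−1) = 32/21
ω_r/ω_c = 32/21

32/21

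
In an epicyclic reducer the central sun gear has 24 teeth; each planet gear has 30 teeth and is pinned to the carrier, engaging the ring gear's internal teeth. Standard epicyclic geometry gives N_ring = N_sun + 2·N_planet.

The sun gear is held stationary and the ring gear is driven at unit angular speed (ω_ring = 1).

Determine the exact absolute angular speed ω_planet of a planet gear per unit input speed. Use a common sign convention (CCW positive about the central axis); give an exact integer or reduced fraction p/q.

N_ring = 24 + 2·30 = 84
24(ω_s−ω_c) = −84(ω_r−ω_c),  ω_s=0, ω_r=1
24(0−ω_c) = −84(1−ω_c)  ⇒  108ω_c = 84  ⇒  ω_c = 7/9
sun–planet: 24·(0−7/9) = −30·(ω_p−ω_c)  ⇒  ω_p−ω_c = −(24/30)·(-7/9) = 28/45
ω_p = 7/9 + 28/45 = 7/5

7/5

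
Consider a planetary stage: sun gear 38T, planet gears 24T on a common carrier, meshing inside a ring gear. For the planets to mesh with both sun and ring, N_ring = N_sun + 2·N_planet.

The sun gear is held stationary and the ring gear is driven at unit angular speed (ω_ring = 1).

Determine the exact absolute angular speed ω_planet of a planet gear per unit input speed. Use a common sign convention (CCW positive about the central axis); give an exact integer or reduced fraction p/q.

N_ring = 38 + 2·24 = 86
38(ω_s−ω_c) = −86(ω_r−ω_c),  ω_s=0, ω_r=1
38(0−ω_c) = −86(1−ω_c)  ⇒  124ω_c = 86  ⇒  ω_c = 43/62
sun–planet: 38·(0−43/62) = −24·(ω_p−ω_c)  ⇒  ω_p−ω_c = −(38/24)·(-43/62) = 817/744
ω_p = 43/62 + 817/744 = 43/24

43/24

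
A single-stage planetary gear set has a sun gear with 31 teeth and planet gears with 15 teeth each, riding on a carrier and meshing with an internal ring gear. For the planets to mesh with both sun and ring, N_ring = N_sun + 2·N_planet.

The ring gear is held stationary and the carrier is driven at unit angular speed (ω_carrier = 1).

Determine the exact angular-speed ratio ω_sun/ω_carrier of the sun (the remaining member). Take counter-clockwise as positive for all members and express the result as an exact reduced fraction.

N_ring = 31 + 2·15 = 61
31(ω_s−ω_c) = −61(ω_r−ω_c),  ω_r=0, ω_c=1
ω_s = 1 − (61/31)(0−1) = 92/31
ω_s/ω_c = 92/31

92/31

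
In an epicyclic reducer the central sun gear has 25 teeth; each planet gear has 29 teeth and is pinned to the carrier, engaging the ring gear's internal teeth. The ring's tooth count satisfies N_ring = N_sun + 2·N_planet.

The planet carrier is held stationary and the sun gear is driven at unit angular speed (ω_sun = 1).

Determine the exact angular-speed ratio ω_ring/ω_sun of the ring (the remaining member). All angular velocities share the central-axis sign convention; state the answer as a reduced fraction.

N_ring = 25 + 2·29 = 83
25(ω_s−ω_c) = −83(ω_r−ω_c),  ω_c=0, ω_s=1
ω_r = 0 − (25/83)(1−0) = -25/83
ω_r/ω_s = -25/83

-25/83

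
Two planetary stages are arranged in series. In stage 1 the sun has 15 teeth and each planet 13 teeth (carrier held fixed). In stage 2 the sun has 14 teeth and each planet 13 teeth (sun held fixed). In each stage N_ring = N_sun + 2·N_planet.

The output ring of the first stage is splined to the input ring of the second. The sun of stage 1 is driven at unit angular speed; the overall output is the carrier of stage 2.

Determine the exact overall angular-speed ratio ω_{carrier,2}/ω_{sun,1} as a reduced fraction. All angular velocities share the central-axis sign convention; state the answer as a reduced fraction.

-100/369

Stage 1: N_ring = 15 + 2·13 = 41
Stage 1: 15(ω_s−ω_c) = −41(ω_r−ω_c),  ω_c=0, ω_s=1
Stage 1: ω_r = 0 − (15/41)(1−0) = -15/41
  ⇒ ω_r¹/ω_s¹ = -15/41
Stage 2: N_ring = 14 + 2·13 = 40
Stage 2: 14(ω_s−ω_c) = −40(ω_r−ω_c),  ω_s=0, ω_r=1
Stage 2: 14(0−ω_c) = −40(1−ω_c)  ⇒  54ω_c = 40  ⇒  ω_c = 20/27
  ⇒ ω_c²/ω_r² = 20/27
Coupling ω_r² = ω_r¹ ⇒ overall = -15/41 × 20/27 = -100/369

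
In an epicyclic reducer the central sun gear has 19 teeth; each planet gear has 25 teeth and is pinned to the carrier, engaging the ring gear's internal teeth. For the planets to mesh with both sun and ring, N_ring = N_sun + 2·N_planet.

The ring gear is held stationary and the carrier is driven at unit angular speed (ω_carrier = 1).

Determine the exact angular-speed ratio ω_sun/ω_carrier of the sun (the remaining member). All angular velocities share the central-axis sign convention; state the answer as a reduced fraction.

N_ring = 19 + 2·25 = 69
19(ω_s−ω_c) = −69(ω_r−ω_c),  ω_r=0, ω_c=1
ω_s = 1 − (69/19)(0−1) = 88/19
ω_s/ω_c = 88/19

88/19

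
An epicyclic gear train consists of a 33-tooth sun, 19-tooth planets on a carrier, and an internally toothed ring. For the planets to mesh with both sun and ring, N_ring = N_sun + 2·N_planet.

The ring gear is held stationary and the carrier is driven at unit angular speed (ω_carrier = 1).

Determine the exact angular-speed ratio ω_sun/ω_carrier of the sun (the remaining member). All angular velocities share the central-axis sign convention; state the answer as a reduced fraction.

N_ring = 33 + 2·19 = 71
33(ω_s−ω_c) = −71(ω_r−ω_c),  ω_r=0, ω_c=1
ω_s = 1 − (71/33)(0−1) = 104/33
ω_s/ω_c = 104/33

104/33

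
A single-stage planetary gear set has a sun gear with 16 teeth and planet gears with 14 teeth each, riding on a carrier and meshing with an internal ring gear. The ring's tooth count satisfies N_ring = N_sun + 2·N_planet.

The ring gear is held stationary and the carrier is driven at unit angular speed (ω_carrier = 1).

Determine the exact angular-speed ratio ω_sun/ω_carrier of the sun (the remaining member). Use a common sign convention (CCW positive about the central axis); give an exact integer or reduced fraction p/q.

N_ring = 16 + 2·14 = 44
16(ω_s−ω_c) = −44(ω_r−ω_c),  ω_r=0, ω_c=1
ω_s = 1 − (44/16)(0−1) = 15/4
ω_s/ω_c = 15/4

15/4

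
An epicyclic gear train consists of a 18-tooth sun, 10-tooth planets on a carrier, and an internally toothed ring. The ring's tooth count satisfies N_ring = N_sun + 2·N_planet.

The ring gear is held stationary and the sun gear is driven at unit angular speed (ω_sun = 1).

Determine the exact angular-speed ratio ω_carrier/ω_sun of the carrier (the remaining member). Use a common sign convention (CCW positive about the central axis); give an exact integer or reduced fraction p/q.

N_ring = 18 + 2·10 = 38
18(ω_s−ω_c) = −38(ω_r−ω_c),  ω_r=0, ω_s=1
18(1−ω_c) = −38(0−ω_c)  ⇒  56ω_c = 18  ⇒  ω_c = 9/28
ω_c/ω_s = 9/28

9/28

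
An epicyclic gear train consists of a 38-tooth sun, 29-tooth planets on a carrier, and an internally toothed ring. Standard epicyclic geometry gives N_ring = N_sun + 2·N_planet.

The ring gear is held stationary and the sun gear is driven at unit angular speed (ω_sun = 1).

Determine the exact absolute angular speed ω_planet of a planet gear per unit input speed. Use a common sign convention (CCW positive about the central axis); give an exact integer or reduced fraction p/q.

N_ring = 38 + 2·29 = 96
38(ω_s−ω_c) = −96(ω_r−ω_c),  ω_r=0, ω_s=1
38(1−ω_c) = −96(0−ω_c)  ⇒  134ω_c = 38  ⇒  ω_c = 19/67
sun–planet: 38·(1−19/67) = −29·(ω_p−ω_c)  ⇒  ω_p−ω_c = −(38/29)·(48/67) = -1824/1943
ω_p = 19/67 − 1824/1943 = -19/29

-19/29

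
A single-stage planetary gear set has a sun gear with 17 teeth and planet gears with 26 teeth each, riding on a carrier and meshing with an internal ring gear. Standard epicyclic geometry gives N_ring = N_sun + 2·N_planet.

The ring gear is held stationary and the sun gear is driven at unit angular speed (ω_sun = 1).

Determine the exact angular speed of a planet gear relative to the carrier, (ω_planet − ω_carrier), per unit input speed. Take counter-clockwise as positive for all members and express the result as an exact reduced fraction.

-1173/2236

N_ring = 17 + 2·26 = 69
17(ω_s−ω_c) = −69(ω_r−ω_c),  ω_r=0, ω_s=1
17(1−ω_c) = −69(0−ω_c)  ⇒  86ω_c = 17  ⇒  ω_c = 17/86
sun–planet: 17·(1−17/86) = −26·(ω_p−ω_c)  ⇒  ω_p−ω_c = −(17/26)·(69/86) = -1173/2236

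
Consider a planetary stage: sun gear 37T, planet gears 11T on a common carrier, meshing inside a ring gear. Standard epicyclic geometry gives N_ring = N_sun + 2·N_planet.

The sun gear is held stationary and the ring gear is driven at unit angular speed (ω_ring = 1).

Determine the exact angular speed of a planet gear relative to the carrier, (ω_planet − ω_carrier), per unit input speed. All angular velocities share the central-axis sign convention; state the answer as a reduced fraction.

2183/1056

N_ring = 37 + 2·11 = 59
37(ω_s−ω_c) = −59(ω_r−ω_c),  ω_s=0, ω_r=1
37(0−ω_c) = −59(1−ω_c)  ⇒  96ω_c = 59  ⇒  ω_c = 59/96
sun–planet: 37·(0−59/96) = −11·(ω_p−ω_c)  ⇒  ω_p−ω_c = −(37/11)·(-59/96) = 2183/1056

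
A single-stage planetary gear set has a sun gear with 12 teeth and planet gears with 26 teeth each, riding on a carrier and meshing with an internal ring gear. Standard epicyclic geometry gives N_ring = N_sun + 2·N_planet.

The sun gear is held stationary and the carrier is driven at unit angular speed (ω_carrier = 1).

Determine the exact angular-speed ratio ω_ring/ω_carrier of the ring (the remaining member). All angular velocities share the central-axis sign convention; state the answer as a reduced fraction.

19/16

N_ring = 12 + 2·26 = 64
12(ω_s−ω_c) = −64(ω_r−ω_c),  ω_s=0, ω_c=1
ω_r = 1 − (12/64)(0−1) = 19/16
ω_r/ω_c = 19/16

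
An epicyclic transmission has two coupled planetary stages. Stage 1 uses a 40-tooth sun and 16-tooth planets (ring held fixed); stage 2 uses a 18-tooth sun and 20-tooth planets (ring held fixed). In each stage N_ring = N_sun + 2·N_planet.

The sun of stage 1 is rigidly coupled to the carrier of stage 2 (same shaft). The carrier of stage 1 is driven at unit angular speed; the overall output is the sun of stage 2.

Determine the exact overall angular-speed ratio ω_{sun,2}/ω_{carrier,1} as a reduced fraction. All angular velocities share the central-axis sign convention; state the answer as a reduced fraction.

532/45

Stage 1: N_ring = 40 + 2·16 = 72
Stage 1: 40(ω_s−ω_c) = −72(ω_r−ω_c),  ω_r=0, ω_c=1
Stage 1: ω_s = 1 − (72/40)(0−1) = 14/5
  ⇒ ω_s¹/ω_c¹ = 14/5
Stage 2: N_ring = 18 + 2·20 = 58
Stage 2: 18(ω_s−ω_c) = −58(ω_r−ω_c),  ω_r=0, ω_c=1
Stage 2: ω_s = 1 − (58/18)(0−1) = 38/9
  ⇒ ω_s²/ω_c² = 38/9
Coupling ω_c² = ω_s¹ ⇒ overall = 14/5 × 38/9 = 532/45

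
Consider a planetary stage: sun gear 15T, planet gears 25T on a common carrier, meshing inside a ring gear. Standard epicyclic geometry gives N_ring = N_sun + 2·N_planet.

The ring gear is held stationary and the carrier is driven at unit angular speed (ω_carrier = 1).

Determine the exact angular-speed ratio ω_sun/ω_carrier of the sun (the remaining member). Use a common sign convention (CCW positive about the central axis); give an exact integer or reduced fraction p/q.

16/3

N_ring = 15 + 2·25 = 65
15(ω_s−ω_c) = −65(ω_r−ω_c),  ω_r=0, ω_c=1
ω_s = 1 − (65/15)(0−1) = 16/3
ω_s/ω_c = 16/3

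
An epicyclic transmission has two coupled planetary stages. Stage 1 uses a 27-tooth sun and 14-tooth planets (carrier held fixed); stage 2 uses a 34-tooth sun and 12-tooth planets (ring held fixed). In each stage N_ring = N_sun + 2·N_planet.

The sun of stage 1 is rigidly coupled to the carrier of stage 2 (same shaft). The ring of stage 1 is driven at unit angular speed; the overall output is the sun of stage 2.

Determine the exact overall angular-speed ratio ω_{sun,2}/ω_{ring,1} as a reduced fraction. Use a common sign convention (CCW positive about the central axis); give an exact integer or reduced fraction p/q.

-2530/459

Stage 1: N_ring = 27 + 2·14 = 55
Stage 1: 27(ω_s−ω_c) = −55(ω_r−ω_c),  ω_c=0, ω_r=1
Stage 1: ω_s = 0 − (55/27)(1−0) = -55/27
  ⇒ ω_s¹/ω_r¹ = -55/27
Stage 2: N_ring = 34 + 2·12 = 58
Stage 2: 34(ω_s−ω_c) = −58(ω_r−ω_c),  ω_r=0, ω_c=1
Stage 2: ω_s = 1 − (58/34)(0−1) = 46/17
  ⇒ ω_s²/ω_c² = 46/17
Coupling ω_c² = ω_s¹ ⇒ overall = -55/27 × 46/17 = -2530/459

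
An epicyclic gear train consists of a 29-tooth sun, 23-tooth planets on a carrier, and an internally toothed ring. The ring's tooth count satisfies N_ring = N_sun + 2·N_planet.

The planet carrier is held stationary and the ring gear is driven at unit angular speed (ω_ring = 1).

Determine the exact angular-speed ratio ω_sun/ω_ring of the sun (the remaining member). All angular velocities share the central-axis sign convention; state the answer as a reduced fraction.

-75/29

N_ring = 29 + 2·23 = 75
29(ω_s−ω_c) = −75(ω_r−ω_c),  ω_c=0, ω_r=1
ω_s = 0 − (75/29)(1−0) = -75/29
ω_s/ω_r = -75/29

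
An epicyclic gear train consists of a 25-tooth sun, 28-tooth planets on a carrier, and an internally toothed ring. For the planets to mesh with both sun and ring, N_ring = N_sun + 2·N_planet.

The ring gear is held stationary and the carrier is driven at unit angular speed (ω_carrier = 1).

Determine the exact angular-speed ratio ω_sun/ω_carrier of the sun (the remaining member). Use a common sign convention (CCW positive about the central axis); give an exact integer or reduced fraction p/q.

N_ring = 25 + 2·28 = 81
25(ω_s−ω_c) = −81(ω_r−ω_c),  ω_r=0, ω_c=1
ω_s = 1 − (81/25)(0−1) = 106/25
ω_s/ω_c = 106/25

106/25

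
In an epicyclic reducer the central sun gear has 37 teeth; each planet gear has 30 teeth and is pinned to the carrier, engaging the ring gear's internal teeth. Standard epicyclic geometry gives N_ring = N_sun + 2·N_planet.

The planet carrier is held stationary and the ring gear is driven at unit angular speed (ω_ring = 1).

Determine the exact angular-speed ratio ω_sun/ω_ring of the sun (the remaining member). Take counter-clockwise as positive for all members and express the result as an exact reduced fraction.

N_ring = 37 + 2·30 = 97
37(ω_s−ω_c) = −97(ω_r−ω_c),  ω_c=0, ω_r=1
ω_s = 0 − (97/37)(1−0) = -97/37
ω_s/ω_r = -97/37

-97/37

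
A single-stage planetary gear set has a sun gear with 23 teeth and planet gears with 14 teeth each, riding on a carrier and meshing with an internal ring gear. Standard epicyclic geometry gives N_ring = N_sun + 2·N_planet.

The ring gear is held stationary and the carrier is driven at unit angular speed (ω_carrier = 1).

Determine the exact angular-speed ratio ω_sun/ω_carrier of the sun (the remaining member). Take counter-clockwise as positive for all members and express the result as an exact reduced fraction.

74/23

N_ring = 23 + 2·14 = 51
23(ω_s−ω_c) = −51(ω_r−ω_c),  ω_r=0, ω_c=1
ω_s = 1 − (51/23)(0−1) = 74/23
ω_s/ω_c = 74/23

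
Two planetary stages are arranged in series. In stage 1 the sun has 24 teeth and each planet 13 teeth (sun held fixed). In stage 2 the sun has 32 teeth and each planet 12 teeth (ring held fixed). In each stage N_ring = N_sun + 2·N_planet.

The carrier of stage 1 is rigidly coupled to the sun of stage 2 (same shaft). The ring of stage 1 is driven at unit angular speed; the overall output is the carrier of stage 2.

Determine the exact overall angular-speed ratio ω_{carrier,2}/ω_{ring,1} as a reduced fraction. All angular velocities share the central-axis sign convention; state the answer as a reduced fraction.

100/407

Stage 1: N_ring = 24 + 2·13 = 50
Stage 1: 24(ω_s−ω_c) = −50(ω_r−ω_c),  ω_s=0, ω_r=1
Stage 1: 24(0−ω_c) = −50(1−ω_c)  ⇒  74ω_c = 50  ⇒  ω_c = 25/37
  ⇒ ω_c¹/ω_r¹ = 25/37
Stage 2: N_ring = 32 + 2·12 = 56
Stage 2: 32(ω_s−ω_c) = −56(ω_r−ω_c),  ω_r=0, ω_s=1
Stage 2: 32(1−ω_c) = −56(0−ω_c)  ⇒  88ω_c = 32  ⇒  ω_c = 4/11
  ⇒ ω_c²/ω_s² = 4/11
Coupling ω_s² = ω_c¹ ⇒ overall = 25/37 × 4/11 = 100/407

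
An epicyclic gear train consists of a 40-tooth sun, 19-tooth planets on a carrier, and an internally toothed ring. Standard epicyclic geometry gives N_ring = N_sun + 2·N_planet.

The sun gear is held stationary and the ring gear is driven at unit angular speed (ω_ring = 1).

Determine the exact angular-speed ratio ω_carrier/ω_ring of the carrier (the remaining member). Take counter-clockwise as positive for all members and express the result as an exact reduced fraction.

N_ring = 40 + 2·19 = 78
40(ω_s−ω_c) = −78(ω_r−ω_c),  ω_s=0, ω_r=1
40(0−ω_c) = −78(1−ω_c)  ⇒  118ω_c = 78  ⇒  ω_c = 39/59
ω_c/ω_r = 39/59

39/59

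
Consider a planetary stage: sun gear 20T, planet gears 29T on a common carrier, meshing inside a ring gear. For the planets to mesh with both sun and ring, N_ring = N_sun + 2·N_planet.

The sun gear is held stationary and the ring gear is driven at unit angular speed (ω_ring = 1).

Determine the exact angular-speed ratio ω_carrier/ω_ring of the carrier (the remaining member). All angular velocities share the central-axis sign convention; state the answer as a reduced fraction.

39/49

N_ring = 20 + 2·29 = 78
20(ω_s−ω_c) = −78(ω_r−ω_c),  ω_s=0, ω_r=1
20(0−ω_c) = −78(1−ω_c)  ⇒  98ω_c = 78  ⇒  ω_c = 39/49
ω_c/ω_r = 39/49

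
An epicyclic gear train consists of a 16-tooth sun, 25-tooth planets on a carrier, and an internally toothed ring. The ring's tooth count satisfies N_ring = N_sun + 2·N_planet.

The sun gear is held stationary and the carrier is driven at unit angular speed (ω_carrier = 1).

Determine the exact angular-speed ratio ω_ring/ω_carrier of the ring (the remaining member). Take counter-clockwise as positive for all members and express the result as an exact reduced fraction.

N_ring = 16 + 2·25 = 66
16(ω_s−ω_c) = −66(ω_r−ω_c),  ω_s=0, ω_c=1
ω_r = 1 − (16/66)(0−1) = 41/33
ω_r/ω_c = 41/33

41/33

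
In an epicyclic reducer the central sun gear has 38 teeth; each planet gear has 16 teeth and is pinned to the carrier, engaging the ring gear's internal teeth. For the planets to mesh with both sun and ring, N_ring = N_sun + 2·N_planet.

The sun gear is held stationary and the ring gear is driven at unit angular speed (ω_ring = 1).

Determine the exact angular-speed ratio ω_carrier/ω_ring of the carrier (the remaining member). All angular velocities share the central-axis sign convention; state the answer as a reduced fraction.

N_ring = 38 + 2·16 = 70
38(ω_s−ω_c) = −70(ω_r−ω_c),  ω_s=0, ω_r=1
38(0−ω_c) = −70(1−ω_c)  ⇒  108ω_c = 70  ⇒  ω_c = 35/54
ω_c/ω_r = 35/54

35/54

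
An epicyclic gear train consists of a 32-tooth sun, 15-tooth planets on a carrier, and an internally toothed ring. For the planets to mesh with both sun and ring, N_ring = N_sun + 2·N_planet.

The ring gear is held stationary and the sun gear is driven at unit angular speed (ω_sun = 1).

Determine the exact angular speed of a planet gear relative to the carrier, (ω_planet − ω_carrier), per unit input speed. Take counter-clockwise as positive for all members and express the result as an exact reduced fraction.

N_ring = 32 + 2·15 = 62
32(ω_s−ω_c) = −62(ω_r−ω_c),  ω_r=0, ω_s=1
32(1−ω_c) = −62(0−ω_c)  ⇒  94ω_c = 32  ⇒  ω_c = 16/47
sun–planet: 32·(1−16/47) = −15·(ω_p−ω_c)  ⇒  ω_p−ω_c = −(32/15)·(31/47) = -992/705

-992/705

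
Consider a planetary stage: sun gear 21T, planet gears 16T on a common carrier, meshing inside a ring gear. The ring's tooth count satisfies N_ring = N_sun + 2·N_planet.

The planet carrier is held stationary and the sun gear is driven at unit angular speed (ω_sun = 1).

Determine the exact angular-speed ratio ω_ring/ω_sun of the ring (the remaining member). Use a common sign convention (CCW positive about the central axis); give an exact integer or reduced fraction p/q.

-21/53

N_ring = 21 + 2·16 = 53
21(ω_s−ω_c) = −53(ω_r−ω_c),  ω_c=0, ω_s=1
ω_r = 0 − (21/53)(1−0) = -21/53
ω_r/ω_s = -21/53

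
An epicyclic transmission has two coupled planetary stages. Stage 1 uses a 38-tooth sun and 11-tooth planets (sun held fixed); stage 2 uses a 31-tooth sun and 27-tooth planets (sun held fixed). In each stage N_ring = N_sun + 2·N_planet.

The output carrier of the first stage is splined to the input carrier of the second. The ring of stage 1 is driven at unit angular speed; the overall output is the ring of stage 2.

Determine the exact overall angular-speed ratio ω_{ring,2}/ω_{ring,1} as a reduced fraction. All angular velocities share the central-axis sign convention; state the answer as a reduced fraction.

696/833

Stage 1: N_ring = 38 + 2·11 = 60
Stage 1: 38(ω_s−ω_c) = −60(ω_r−ω_c),  ω_s=0, ω_r=1
Stage 1: 38(0−ω_c) = −60(1−ω_c)  ⇒  98ω_c = 60  ⇒  ω_c = 30/49
  ⇒ ω_c¹/ω_r¹ = 30/49
Stage 2: N_ring = 31 + 2·27 = 85
Stage 2: 31(ω_s−ω_c) = −85(ω_r−ω_c),  ω_s=0, ω_c=1
Stage 2: ω_r = 1 − (31/85)(0−1) = 116/85
  ⇒ ω_r²/ω_c² = 116/85
Coupling ω_c² = ω_c¹ ⇒ overall = 30/49 × 116/85 = 696/833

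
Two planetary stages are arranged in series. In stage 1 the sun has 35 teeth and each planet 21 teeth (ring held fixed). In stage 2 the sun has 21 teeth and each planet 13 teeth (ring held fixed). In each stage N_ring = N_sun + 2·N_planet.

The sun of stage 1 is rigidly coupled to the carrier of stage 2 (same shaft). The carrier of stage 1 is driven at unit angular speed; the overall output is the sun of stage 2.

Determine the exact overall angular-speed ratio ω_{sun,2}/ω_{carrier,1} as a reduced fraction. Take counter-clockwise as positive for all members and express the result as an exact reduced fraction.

1088/105

Stage 1: N_ring = 35 + 2·21 = 77
Stage 1: 35(ω_s−ω_c) = −77(ω_r−ω_c),  ω_r=0, ω_c=1
Stage 1: ω_s = 1 − (77/35)(0−1) = 16/5
  ⇒ ω_s¹/ω_c¹ = 16/5
Stage 2: N_ring = 21 + 2·13 = 47
Stage 2: 21(ω_s−ω_c) = −47(ω_r−ω_c),  ω_r=0, ω_c=1
Stage 2: ω_s = 1 − (47/21)(0−1) = 68/21
  ⇒ ω_s²/ω_c² = 68/21
Coupling ω_c² = ω_s¹ ⇒ overall = 16/5 × 68/21 = 1088/105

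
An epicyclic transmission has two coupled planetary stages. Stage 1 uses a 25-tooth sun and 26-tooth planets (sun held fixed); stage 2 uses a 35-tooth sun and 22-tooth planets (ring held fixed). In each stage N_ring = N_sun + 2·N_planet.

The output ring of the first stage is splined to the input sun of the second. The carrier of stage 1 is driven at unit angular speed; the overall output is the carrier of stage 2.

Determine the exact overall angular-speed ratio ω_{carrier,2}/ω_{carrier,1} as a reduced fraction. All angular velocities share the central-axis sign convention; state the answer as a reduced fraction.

85/209

Stage 1: N_ring = 25 + 2·26 = 77
Stage 1: 25(ω_s−ω_c) = −77(ω_r−ω_c),  ω_s=0, ω_c=1
Stage 1: ω_r = 1 − (25/77)(0−1) = 102/77
  ⇒ ω_r¹/ω_c¹ = 102/77
Stage 2: N_ring = 35 + 2·22 = 79
Stage 2: 35(ω_s−ω_c) = −79(ω_r−ω_c),  ω_r=0, ω_s=1
Stage 2: 35(1−ω_c) = −79(0−ω_c)  ⇒  114ω_c = 35  ⇒  ω_c = 35/114
  ⇒ ω_c²/ω_s² = 35/114
Coupling ω_s² = ω_r¹ ⇒ overall = 102/77 × 35/114 = 85/209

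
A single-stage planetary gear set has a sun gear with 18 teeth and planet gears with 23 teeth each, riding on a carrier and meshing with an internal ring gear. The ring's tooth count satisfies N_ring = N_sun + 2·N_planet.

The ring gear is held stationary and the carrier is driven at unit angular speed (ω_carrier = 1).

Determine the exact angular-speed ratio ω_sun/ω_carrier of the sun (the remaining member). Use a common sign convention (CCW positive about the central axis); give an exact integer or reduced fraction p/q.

41/9

N_ring = 18 + 2·23 = 64
18(ω_s−ω_c) = −64(ω_r−ω_c),  ω_r=0, ω_c=1
ω_s = 1 − (64/18)(0−1) = 41/9
ω_s/ω_c = 41/9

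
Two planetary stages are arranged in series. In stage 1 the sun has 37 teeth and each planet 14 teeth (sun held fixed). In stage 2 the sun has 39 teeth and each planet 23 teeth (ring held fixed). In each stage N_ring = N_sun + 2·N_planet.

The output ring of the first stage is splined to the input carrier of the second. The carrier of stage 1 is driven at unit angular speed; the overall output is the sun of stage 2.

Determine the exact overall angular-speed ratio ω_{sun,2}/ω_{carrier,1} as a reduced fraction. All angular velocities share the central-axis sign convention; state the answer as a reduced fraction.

4216/845

Stage 1: N_ring = 37 + 2·14 = 65
Stage 1: 37(ω_s−ω_c) = −65(ω_r−ω_c),  ω_s=0, ω_c=1
Stage 1: ω_r = 1 − (37/65)(0−1) = 102/65
  ⇒ ω_r¹/ω_c¹ = 102/65
Stage 2: N_ring = 39 + 2·23 = 85
Stage 2: 39(ω_s−ω_c) = −85(ω_r−ω_c),  ω_r=0, ω_c=1
Stage 2: ω_s = 1 − (85/39)(0−1) = 124/39
  ⇒ ω_s²/ω_c² = 124/39
Coupling ω_c² = ω_r¹ ⇒ overall = 102/65 × 124/39 = 4216/845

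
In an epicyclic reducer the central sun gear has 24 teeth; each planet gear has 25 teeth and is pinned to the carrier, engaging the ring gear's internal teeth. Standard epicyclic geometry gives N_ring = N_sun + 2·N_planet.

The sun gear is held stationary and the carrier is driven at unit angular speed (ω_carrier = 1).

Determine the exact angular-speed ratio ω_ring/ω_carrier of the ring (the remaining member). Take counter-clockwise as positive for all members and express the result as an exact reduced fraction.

N_ring = 24 + 2·25 = 74
24(ω_s−ω_c) = −74(ω_r−ω_c),  ω_s=0, ω_c=1
ω_r = 1 − (24/74)(0−1) = 49/37
ω_r/ω_c = 49/37

49/37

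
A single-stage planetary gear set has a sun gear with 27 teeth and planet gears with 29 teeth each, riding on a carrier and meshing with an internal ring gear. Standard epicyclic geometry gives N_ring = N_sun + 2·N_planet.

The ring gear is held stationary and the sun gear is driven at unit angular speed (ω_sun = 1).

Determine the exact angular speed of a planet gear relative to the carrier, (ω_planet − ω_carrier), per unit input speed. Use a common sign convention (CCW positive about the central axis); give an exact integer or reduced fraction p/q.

N_ring = 27 + 2·29 = 85
27(ω_s−ω_c) = −85(ω_r−ω_c),  ω_r=0, ω_s=1
27(1−ω_c) = −85(0−ω_c)  ⇒  112ω_c = 27  ⇒  ω_c = 27/112
sun–planet: 27·(1−27/112) = −29·(ω_p−ω_c)  ⇒  ω_p−ω_c = −(27/29)·(85/112) = -2295/3248

-2295/3248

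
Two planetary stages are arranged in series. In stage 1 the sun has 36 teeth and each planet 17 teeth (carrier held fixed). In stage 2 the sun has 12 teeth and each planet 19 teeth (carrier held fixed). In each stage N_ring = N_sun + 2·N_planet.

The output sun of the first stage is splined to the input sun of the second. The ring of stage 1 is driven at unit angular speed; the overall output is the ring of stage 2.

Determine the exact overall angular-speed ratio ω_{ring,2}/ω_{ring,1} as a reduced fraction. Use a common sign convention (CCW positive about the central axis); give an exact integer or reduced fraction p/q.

7/15

Stage 1: N_ring = 36 + 2·17 = 70
Stage 1: 36(ω_s−ω_c) = −70(ω_r−ω_c),  ω_c=0, ω_r=1
Stage 1: ω_s = 0 − (70/36)(1−0) = -35/18
  ⇒ ω_s¹/ω_r¹ = -35/18
Stage 2: N_ring = 12 + 2·19 = 50
Stage 2: 12(ω_s−ω_c) = −50(ω_r−ω_c),  ω_c=0, ω_s=1
Stage 2: ω_r = 0 − (12/50)(1−0) = -6/25
  ⇒ ω_r²/ω_s² = -6/25
Coupling ω_s² = ω_s¹ ⇒ overall = -35/18 × -6/25 = 7/15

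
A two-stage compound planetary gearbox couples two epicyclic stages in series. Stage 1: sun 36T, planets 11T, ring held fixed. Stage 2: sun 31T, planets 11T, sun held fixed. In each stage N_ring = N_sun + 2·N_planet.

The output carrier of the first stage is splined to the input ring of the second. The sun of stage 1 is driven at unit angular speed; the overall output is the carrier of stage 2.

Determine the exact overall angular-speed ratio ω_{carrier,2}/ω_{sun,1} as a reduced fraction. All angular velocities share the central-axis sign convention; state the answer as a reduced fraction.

Stage 1: N_ring = 36 + 2·11 = 58
Stage 1: 36(ω_s−ω_c) = −58(ω_r−ω_c),  ω_r=0, ω_s=1
Stage 1: 36(1−ω_c) = −58(0−ω_c)  ⇒  94ω_c = 36  ⇒  ω_c = 18/47
  ⇒ ω_c¹/ω_s¹ = 18/47
Stage 2: N_ring = 31 + 2·11 = 53
Stage 2: 31(ω_s−ω_c) = −53(ω_r−ω_c),  ω_s=0, ω_r=1
Stage 2: 31(0−ω_c) = −53(1−ω_c)  ⇒  84ω_c = 53  ⇒  ω_c = 53/84
  ⇒ ω_c²/ω_r² = 53/84
Coupling ω_r² = ω_c¹ ⇒ overall = 18/47 × 53/84 = 159/658

159/658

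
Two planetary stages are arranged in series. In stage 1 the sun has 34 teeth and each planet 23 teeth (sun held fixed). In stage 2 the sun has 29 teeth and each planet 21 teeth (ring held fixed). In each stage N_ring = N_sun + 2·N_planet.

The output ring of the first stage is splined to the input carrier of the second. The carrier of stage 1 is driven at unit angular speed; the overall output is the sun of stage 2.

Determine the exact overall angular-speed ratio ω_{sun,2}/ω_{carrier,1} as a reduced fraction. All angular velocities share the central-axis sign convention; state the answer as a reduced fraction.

285/58

Stage 1: N_ring = 34 + 2·23 = 80
Stage 1: 34(ω_s−ω_c) = −80(ω_r−ω_c),  ω_s=0, ω_c=1
Stage 1: ω_r = 1 − (34/80)(0−1) = 57/40
  ⇒ ω_r¹/ω_c¹ = 57/40
Stage 2: N_ring = 29 + 2·21 = 71
Stage 2: 29(ω_s−ω_c) = −71(ω_r−ω_c),  ω_r=0, ω_c=1
Stage 2: ω_s = 1 − (71/29)(0−1) = 100/29
  ⇒ ω_s²/ω_c² = 100/29
Coupling ω_c² = ω_r¹ ⇒ overall = 57/40 × 100/29 = 285/58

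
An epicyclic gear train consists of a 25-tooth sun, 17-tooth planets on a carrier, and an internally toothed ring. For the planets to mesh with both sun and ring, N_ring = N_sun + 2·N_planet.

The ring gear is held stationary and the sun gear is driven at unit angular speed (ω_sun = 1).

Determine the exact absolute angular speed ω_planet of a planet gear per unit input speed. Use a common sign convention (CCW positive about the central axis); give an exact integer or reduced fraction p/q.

-25/34

N_ring = 25 + 2·17 = 59
25(ω_s−ω_c) = −59(ω_r−ω_c),  ω_r=0, ω_s=1
25(1−ω_c) = −59(0−ω_c)  ⇒  84ω_c = 25  ⇒  ω_c = 25/84
sun–planet: 25·(1−25/84) = −17·(ω_p−ω_c)  ⇒  ω_p−ω_c = −(25/17)·(59/84) = -1475/1428
ω_p = 25/84 − 1475/1428 = -25/34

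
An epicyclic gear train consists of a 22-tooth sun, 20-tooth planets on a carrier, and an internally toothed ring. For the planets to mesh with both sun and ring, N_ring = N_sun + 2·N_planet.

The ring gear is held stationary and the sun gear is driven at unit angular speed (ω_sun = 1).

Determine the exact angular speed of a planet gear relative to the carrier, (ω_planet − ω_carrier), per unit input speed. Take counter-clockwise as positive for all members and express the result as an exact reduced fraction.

N_ring = 22 + 2·20 = 62
22(ω_s−ω_c) = −62(ω_r−ω_c),  ω_r=0, ω_s=1
22(1−ω_c) = −62(0−ω_c)  ⇒  84ω_c = 22  ⇒  ω_c = 11/42
sun–planet: 22·(1−11/42) = −20·(ω_p−ω_c)  ⇒  ω_p−ω_c = −(22/20)·(31/42) = -341/420

-341/420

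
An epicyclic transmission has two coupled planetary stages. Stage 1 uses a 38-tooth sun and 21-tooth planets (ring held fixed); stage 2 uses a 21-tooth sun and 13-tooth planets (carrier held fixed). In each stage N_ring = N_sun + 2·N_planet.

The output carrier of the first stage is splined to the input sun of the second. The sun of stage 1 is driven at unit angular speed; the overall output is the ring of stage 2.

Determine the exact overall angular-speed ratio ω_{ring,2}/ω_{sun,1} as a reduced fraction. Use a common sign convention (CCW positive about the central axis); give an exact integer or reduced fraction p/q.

Stage 1: N_ring = 38 + 2·21 = 80
Stage 1: 38(ω_s−ω_c) = −80(ω_r−ω_c),  ω_r=0, ω_s=1
Stage 1: 38(1−ω_c) = −80(0−ω_c)  ⇒  118ω_c = 38  ⇒  ω_c = 19/59
  ⇒ ω_c¹/ω_s¹ = 19/59
Stage 2: N_ring = 21 + 2·13 = 47
Stage 2: 21(ω_s−ω_c) = −47(ω_r−ω_c),  ω_c=0, ω_s=1
Stage 2: ω_r = 0 − (21/47)(1−0) = -21/47
  ⇒ ω_r²/ω_s² = -21/47
Coupling ω_s² = ω_c¹ ⇒ overall = 19/59 × -21/47 = -399/2773

-399/2773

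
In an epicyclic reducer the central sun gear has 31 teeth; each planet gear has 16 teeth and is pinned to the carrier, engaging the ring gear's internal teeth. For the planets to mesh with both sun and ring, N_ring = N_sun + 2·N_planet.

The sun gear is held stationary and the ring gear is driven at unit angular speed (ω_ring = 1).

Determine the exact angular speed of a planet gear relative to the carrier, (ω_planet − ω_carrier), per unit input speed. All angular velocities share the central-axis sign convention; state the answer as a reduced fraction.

N_ring = 31 + 2·16 = 63
31(ω_s−ω_c) = −63(ω_r−ω_c),  ω_s=0, ω_r=1
31(0−ω_c) = −63(1−ω_c)  ⇒  94ω_c = 63  ⇒  ω_c = 63/94
sun–planet: 31·(0−63/94) = −16·(ω_p−ω_c)  ⇒  ω_p−ω_c = −(31/16)·(-63/94) = 1953/1504

1953/1504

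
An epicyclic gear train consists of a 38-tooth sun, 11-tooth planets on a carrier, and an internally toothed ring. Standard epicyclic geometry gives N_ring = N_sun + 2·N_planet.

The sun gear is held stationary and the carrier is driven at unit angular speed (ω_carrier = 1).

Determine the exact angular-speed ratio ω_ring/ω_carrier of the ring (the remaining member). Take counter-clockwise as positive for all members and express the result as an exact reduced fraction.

49/30

N_ring = 38 + 2·11 = 60
38(ω_s−ω_c) = −60(ω_r−ω_c),  ω_s=0, ω_c=1
ω_r = 1 − (38/60)(0−1) = 49/30
ω_r/ω_c = 49/30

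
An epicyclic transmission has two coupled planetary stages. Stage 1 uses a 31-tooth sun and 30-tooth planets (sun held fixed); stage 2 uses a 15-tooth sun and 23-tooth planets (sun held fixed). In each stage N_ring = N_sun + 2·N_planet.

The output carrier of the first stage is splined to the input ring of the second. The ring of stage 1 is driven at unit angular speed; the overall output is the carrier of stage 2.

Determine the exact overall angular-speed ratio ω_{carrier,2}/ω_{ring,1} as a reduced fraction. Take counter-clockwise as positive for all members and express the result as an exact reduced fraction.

91/152

Stage 1: N_ring = 31 + 2·30 = 91
Stage 1: 31(ω_s−ω_c) = −91(ω_r−ω_c),  ω_s=0, ω_r=1
Stage 1: 31(0−ω_c) = −91(1−ω_c)  ⇒  122ω_c = 91  ⇒  ω_c = 91/122
  ⇒ ω_c¹/ω_r¹ = 91/122
Stage 2: N_ring = 15 + 2·23 = 61
Stage 2: 15(ω_s−ω_c) = −61(ω_r−ω_c),  ω_s=0, ω_r=1
Stage 2: 15(0−ω_c) = −61(1−ω_c)  ⇒  76ω_c = 61  ⇒  ω_c = 61/76
  ⇒ ω_c²/ω_r² = 61/76
Coupling ω_r² = ω_c¹ ⇒ overall = 91/122 × 61/76 = 91/152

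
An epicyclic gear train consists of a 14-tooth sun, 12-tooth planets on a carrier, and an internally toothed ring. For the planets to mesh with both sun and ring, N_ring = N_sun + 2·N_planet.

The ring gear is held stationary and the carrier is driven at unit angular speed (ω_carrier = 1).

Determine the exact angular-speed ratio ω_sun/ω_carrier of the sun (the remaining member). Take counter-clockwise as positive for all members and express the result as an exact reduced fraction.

N_ring = 14 + 2·12 = 38
14(ω_s−ω_c) = −38(ω_r−ω_c),  ω_r=0, ω_c=1
ω_s = 1 − (38/14)(0−1) = 26/7
ω_s/ω_c = 26/7

26/7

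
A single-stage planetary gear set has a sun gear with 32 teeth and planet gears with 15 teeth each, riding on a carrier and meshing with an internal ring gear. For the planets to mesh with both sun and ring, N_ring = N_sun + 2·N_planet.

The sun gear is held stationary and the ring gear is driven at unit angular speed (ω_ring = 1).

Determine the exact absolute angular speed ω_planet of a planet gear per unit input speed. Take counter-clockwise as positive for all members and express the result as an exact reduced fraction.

N_ring = 32 + 2·15 = 62
32(ω_s−ω_c) = −62(ω_r−ω_c),  ω_s=0, ω_r=1
32(0−ω_c) = −62(1−ω_c)  ⇒  94ω_c = 62  ⇒  ω_c = 31/47
sun–planet: 32·(0−31/47) = −15·(ω_p−ω_c)  ⇒  ω_p−ω_c = −(32/15)·(-31/47) = 992/705
ω_p = 31/47 + 992/705 = 31/15

31/15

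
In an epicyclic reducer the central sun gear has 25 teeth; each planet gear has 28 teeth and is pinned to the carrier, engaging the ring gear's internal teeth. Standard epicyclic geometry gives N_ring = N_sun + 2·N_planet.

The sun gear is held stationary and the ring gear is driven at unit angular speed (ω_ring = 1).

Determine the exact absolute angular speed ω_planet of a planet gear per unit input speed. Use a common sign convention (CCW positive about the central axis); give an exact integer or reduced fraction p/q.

81/56

N_ring = 25 + 2·28 = 81
25(ω_s−ω_c) = −81(ω_r−ω_c),  ω_s=0, ω_r=1
25(0−ω_c) = −81(1−ω_c)  ⇒  106ω_c = 81  ⇒  ω_c = 81/106
sun–planet: 25·(0−81/106) = −28·(ω_p−ω_c)  ⇒  ω_p−ω_c = −(25/28)·(-81/106) = 2025/2968
ω_p = 81/106 + 2025/2968 = 81/56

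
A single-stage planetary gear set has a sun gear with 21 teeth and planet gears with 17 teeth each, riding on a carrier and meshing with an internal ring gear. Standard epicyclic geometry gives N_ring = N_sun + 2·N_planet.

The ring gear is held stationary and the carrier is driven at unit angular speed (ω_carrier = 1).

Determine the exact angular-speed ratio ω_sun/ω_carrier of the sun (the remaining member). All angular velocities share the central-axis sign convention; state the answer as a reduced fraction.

N_ring = 21 + 2·17 = 55
21(ω_s−ω_c) = −55(ω_r−ω_c),  ω_r=0, ω_c=1
ω_s = 1 − (55/21)(0−1) = 76/21
ω_s/ω_c = 76/21

76/21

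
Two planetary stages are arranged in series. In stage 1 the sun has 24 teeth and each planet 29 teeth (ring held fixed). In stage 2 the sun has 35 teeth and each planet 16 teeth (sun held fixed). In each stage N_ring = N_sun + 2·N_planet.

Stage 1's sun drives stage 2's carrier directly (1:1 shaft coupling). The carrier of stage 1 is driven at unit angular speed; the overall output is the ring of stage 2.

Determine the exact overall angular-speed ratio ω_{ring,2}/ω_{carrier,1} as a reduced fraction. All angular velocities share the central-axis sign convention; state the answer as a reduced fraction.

Stage 1: N_ring = 24 + 2·29 = 82
Stage 1: 24(ω_s−ω_c) = −82(ω_r−ω_c),  ω_r=0, ω_c=1
Stage 1: ω_s = 1 − (82/24)(0−1) = 53/12
  ⇒ ω_s¹/ω_c¹ = 53/12
Stage 2: N_ring = 35 + 2·16 = 67
Stage 2: 35(ω_s−ω_c) = −67(ω_r−ω_c),  ω_s=0, ω_c=1
Stage 2: ω_r = 1 − (35/67)(0−1) = 102/67
  ⇒ ω_r²/ω_c² = 102/67
Coupling ω_c² = ω_s¹ ⇒ overall = 53/12 × 102/67 = 901/134

901/134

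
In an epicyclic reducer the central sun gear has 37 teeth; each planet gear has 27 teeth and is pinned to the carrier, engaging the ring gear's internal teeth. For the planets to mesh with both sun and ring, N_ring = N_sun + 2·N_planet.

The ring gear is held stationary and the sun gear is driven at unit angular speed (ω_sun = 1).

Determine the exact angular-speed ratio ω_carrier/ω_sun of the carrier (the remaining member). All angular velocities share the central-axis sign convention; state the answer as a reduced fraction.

N_ring = 37 + 2·27 = 91
37(ω_s−ω_c) = −91(ω_r−ω_c),  ω_r=0, ω_s=1
37(1−ω_c) = −91(0−ω_c)  ⇒  128ω_c = 37  ⇒  ω_c = 37/128
ω_c/ω_s = 37/128

37/128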